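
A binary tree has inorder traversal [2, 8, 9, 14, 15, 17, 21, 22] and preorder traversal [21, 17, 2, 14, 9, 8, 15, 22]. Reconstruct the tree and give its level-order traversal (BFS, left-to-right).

Inorder:  [2, 8, 9, 14, 15, 17, 21, 22]
Preorder: [21, 17, 2, 14, 9, 8, 15, 22]
Algorithm: preorder visits root first, so consume preorder in order;
for each root, split the current inorder slice at that value into
left-subtree inorder and right-subtree inorder, then recurse.
Recursive splits:
  root=21; inorder splits into left=[2, 8, 9, 14, 15, 17], right=[22]
  root=17; inorder splits into left=[2, 8, 9, 14, 15], right=[]
  root=2; inorder splits into left=[], right=[8, 9, 14, 15]
  root=14; inorder splits into left=[8, 9], right=[15]
  root=9; inorder splits into left=[8], right=[]
  root=8; inorder splits into left=[], right=[]
  root=15; inorder splits into left=[], right=[]
  root=22; inorder splits into left=[], right=[]
Reconstructed level-order: [21, 17, 22, 2, 14, 9, 15, 8]


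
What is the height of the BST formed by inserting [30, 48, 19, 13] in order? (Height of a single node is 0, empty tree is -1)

Insertion order: [30, 48, 19, 13]
Tree (level-order array): [30, 19, 48, 13]
Compute height bottom-up (empty subtree = -1):
  height(13) = 1 + max(-1, -1) = 0
  height(19) = 1 + max(0, -1) = 1
  height(48) = 1 + max(-1, -1) = 0
  height(30) = 1 + max(1, 0) = 2
Height = 2


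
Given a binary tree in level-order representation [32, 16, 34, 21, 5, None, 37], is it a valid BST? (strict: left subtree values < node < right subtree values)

Level-order array: [32, 16, 34, 21, 5, None, 37]
Validate using subtree bounds (lo, hi): at each node, require lo < value < hi,
then recurse left with hi=value and right with lo=value.
Preorder trace (stopping at first violation):
  at node 32 with bounds (-inf, +inf): OK
  at node 16 with bounds (-inf, 32): OK
  at node 21 with bounds (-inf, 16): VIOLATION
Node 21 violates its bound: not (-inf < 21 < 16).
Result: Not a valid BST


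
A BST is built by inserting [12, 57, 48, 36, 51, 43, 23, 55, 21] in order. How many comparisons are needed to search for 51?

Search path for 51: 12 -> 57 -> 48 -> 51
Found: True
Comparisons: 4


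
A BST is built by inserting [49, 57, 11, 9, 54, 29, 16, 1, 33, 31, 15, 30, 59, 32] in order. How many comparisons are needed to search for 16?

Search path for 16: 49 -> 11 -> 29 -> 16
Found: True
Comparisons: 4


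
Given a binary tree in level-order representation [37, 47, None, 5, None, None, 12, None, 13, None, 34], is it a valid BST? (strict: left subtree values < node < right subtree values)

Level-order array: [37, 47, None, 5, None, None, 12, None, 13, None, 34]
Validate using subtree bounds (lo, hi): at each node, require lo < value < hi,
then recurse left with hi=value and right with lo=value.
Preorder trace (stopping at first violation):
  at node 37 with bounds (-inf, +inf): OK
  at node 47 with bounds (-inf, 37): VIOLATION
Node 47 violates its bound: not (-inf < 47 < 37).
Result: Not a valid BST


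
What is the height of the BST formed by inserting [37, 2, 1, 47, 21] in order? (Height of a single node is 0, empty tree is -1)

Insertion order: [37, 2, 1, 47, 21]
Tree (level-order array): [37, 2, 47, 1, 21]
Compute height bottom-up (empty subtree = -1):
  height(1) = 1 + max(-1, -1) = 0
  height(21) = 1 + max(-1, -1) = 0
  height(2) = 1 + max(0, 0) = 1
  height(47) = 1 + max(-1, -1) = 0
  height(37) = 1 + max(1, 0) = 2
Height = 2


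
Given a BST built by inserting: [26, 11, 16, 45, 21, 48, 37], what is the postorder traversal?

Tree insertion order: [26, 11, 16, 45, 21, 48, 37]
Tree (level-order array): [26, 11, 45, None, 16, 37, 48, None, 21]
Postorder traversal: [21, 16, 11, 37, 48, 45, 26]


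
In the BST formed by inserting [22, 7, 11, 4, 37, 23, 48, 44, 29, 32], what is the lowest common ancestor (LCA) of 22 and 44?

Tree insertion order: [22, 7, 11, 4, 37, 23, 48, 44, 29, 32]
Tree (level-order array): [22, 7, 37, 4, 11, 23, 48, None, None, None, None, None, 29, 44, None, None, 32]
In a BST, the LCA of p=22, q=44 is the first node v on the
root-to-leaf path with p <= v <= q (go left if both < v, right if both > v).
Walk from root:
  at 22: 22 <= 22 <= 44, this is the LCA
LCA = 22


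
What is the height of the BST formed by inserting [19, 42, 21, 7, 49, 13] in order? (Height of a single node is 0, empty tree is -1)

Insertion order: [19, 42, 21, 7, 49, 13]
Tree (level-order array): [19, 7, 42, None, 13, 21, 49]
Compute height bottom-up (empty subtree = -1):
  height(13) = 1 + max(-1, -1) = 0
  height(7) = 1 + max(-1, 0) = 1
  height(21) = 1 + max(-1, -1) = 0
  height(49) = 1 + max(-1, -1) = 0
  height(42) = 1 + max(0, 0) = 1
  height(19) = 1 + max(1, 1) = 2
Height = 2


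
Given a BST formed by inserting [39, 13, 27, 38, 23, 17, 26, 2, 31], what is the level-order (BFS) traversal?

Tree insertion order: [39, 13, 27, 38, 23, 17, 26, 2, 31]
Tree (level-order array): [39, 13, None, 2, 27, None, None, 23, 38, 17, 26, 31]
BFS from the root, enqueuing left then right child of each popped node:
  queue [39] -> pop 39, enqueue [13], visited so far: [39]
  queue [13] -> pop 13, enqueue [2, 27], visited so far: [39, 13]
  queue [2, 27] -> pop 2, enqueue [none], visited so far: [39, 13, 2]
  queue [27] -> pop 27, enqueue [23, 38], visited so far: [39, 13, 2, 27]
  queue [23, 38] -> pop 23, enqueue [17, 26], visited so far: [39, 13, 2, 27, 23]
  queue [38, 17, 26] -> pop 38, enqueue [31], visited so far: [39, 13, 2, 27, 23, 38]
  queue [17, 26, 31] -> pop 17, enqueue [none], visited so far: [39, 13, 2, 27, 23, 38, 17]
  queue [26, 31] -> pop 26, enqueue [none], visited so far: [39, 13, 2, 27, 23, 38, 17, 26]
  queue [31] -> pop 31, enqueue [none], visited so far: [39, 13, 2, 27, 23, 38, 17, 26, 31]
Result: [39, 13, 2, 27, 23, 38, 17, 26, 31]


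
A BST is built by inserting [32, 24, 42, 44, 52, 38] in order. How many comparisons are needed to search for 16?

Search path for 16: 32 -> 24
Found: False
Comparisons: 2


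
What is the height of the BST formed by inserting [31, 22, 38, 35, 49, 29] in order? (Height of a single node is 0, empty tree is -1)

Insertion order: [31, 22, 38, 35, 49, 29]
Tree (level-order array): [31, 22, 38, None, 29, 35, 49]
Compute height bottom-up (empty subtree = -1):
  height(29) = 1 + max(-1, -1) = 0
  height(22) = 1 + max(-1, 0) = 1
  height(35) = 1 + max(-1, -1) = 0
  height(49) = 1 + max(-1, -1) = 0
  height(38) = 1 + max(0, 0) = 1
  height(31) = 1 + max(1, 1) = 2
Height = 2


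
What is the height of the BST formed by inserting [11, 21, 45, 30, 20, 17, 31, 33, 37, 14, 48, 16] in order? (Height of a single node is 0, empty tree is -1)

Insertion order: [11, 21, 45, 30, 20, 17, 31, 33, 37, 14, 48, 16]
Tree (level-order array): [11, None, 21, 20, 45, 17, None, 30, 48, 14, None, None, 31, None, None, None, 16, None, 33, None, None, None, 37]
Compute height bottom-up (empty subtree = -1):
  height(16) = 1 + max(-1, -1) = 0
  height(14) = 1 + max(-1, 0) = 1
  height(17) = 1 + max(1, -1) = 2
  height(20) = 1 + max(2, -1) = 3
  height(37) = 1 + max(-1, -1) = 0
  height(33) = 1 + max(-1, 0) = 1
  height(31) = 1 + max(-1, 1) = 2
  height(30) = 1 + max(-1, 2) = 3
  height(48) = 1 + max(-1, -1) = 0
  height(45) = 1 + max(3, 0) = 4
  height(21) = 1 + max(3, 4) = 5
  height(11) = 1 + max(-1, 5) = 6
Height = 6


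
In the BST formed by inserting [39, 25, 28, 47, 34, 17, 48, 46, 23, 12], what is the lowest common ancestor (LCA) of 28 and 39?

Tree insertion order: [39, 25, 28, 47, 34, 17, 48, 46, 23, 12]
Tree (level-order array): [39, 25, 47, 17, 28, 46, 48, 12, 23, None, 34]
In a BST, the LCA of p=28, q=39 is the first node v on the
root-to-leaf path with p <= v <= q (go left if both < v, right if both > v).
Walk from root:
  at 39: 28 <= 39 <= 39, this is the LCA
LCA = 39


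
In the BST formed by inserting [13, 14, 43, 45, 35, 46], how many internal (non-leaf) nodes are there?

Tree built from: [13, 14, 43, 45, 35, 46]
Tree (level-order array): [13, None, 14, None, 43, 35, 45, None, None, None, 46]
Rule: An internal node has at least one child.
Per-node child counts:
  node 13: 1 child(ren)
  node 14: 1 child(ren)
  node 43: 2 child(ren)
  node 35: 0 child(ren)
  node 45: 1 child(ren)
  node 46: 0 child(ren)
Matching nodes: [13, 14, 43, 45]
Count of internal (non-leaf) nodes: 4


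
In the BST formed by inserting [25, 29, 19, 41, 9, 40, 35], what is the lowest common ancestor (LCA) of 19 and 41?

Tree insertion order: [25, 29, 19, 41, 9, 40, 35]
Tree (level-order array): [25, 19, 29, 9, None, None, 41, None, None, 40, None, 35]
In a BST, the LCA of p=19, q=41 is the first node v on the
root-to-leaf path with p <= v <= q (go left if both < v, right if both > v).
Walk from root:
  at 25: 19 <= 25 <= 41, this is the LCA
LCA = 25


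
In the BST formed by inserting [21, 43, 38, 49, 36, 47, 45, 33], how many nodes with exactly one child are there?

Tree built from: [21, 43, 38, 49, 36, 47, 45, 33]
Tree (level-order array): [21, None, 43, 38, 49, 36, None, 47, None, 33, None, 45]
Rule: These are nodes with exactly 1 non-null child.
Per-node child counts:
  node 21: 1 child(ren)
  node 43: 2 child(ren)
  node 38: 1 child(ren)
  node 36: 1 child(ren)
  node 33: 0 child(ren)
  node 49: 1 child(ren)
  node 47: 1 child(ren)
  node 45: 0 child(ren)
Matching nodes: [21, 38, 36, 49, 47]
Count of nodes with exactly one child: 5


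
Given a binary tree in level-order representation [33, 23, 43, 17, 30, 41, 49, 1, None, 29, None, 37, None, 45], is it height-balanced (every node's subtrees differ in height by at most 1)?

Tree (level-order array): [33, 23, 43, 17, 30, 41, 49, 1, None, 29, None, 37, None, 45]
Definition: a tree is height-balanced if, at every node, |h(left) - h(right)| <= 1 (empty subtree has height -1).
Bottom-up per-node check:
  node 1: h_left=-1, h_right=-1, diff=0 [OK], height=0
  node 17: h_left=0, h_right=-1, diff=1 [OK], height=1
  node 29: h_left=-1, h_right=-1, diff=0 [OK], height=0
  node 30: h_left=0, h_right=-1, diff=1 [OK], height=1
  node 23: h_left=1, h_right=1, diff=0 [OK], height=2
  node 37: h_left=-1, h_right=-1, diff=0 [OK], height=0
  node 41: h_left=0, h_right=-1, diff=1 [OK], height=1
  node 45: h_left=-1, h_right=-1, diff=0 [OK], height=0
  node 49: h_left=0, h_right=-1, diff=1 [OK], height=1
  node 43: h_left=1, h_right=1, diff=0 [OK], height=2
  node 33: h_left=2, h_right=2, diff=0 [OK], height=3
All nodes satisfy the balance condition.
Result: Balanced


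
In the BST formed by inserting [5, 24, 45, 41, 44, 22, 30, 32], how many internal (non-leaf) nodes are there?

Tree built from: [5, 24, 45, 41, 44, 22, 30, 32]
Tree (level-order array): [5, None, 24, 22, 45, None, None, 41, None, 30, 44, None, 32]
Rule: An internal node has at least one child.
Per-node child counts:
  node 5: 1 child(ren)
  node 24: 2 child(ren)
  node 22: 0 child(ren)
  node 45: 1 child(ren)
  node 41: 2 child(ren)
  node 30: 1 child(ren)
  node 32: 0 child(ren)
  node 44: 0 child(ren)
Matching nodes: [5, 24, 45, 41, 30]
Count of internal (non-leaf) nodes: 5


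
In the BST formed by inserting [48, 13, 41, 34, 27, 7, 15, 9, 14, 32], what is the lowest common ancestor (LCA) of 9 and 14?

Tree insertion order: [48, 13, 41, 34, 27, 7, 15, 9, 14, 32]
Tree (level-order array): [48, 13, None, 7, 41, None, 9, 34, None, None, None, 27, None, 15, 32, 14]
In a BST, the LCA of p=9, q=14 is the first node v on the
root-to-leaf path with p <= v <= q (go left if both < v, right if both > v).
Walk from root:
  at 48: both 9 and 14 < 48, go left
  at 13: 9 <= 13 <= 14, this is the LCA
LCA = 13


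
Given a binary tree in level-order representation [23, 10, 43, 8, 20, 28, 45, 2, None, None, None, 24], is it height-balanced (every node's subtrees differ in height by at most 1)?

Tree (level-order array): [23, 10, 43, 8, 20, 28, 45, 2, None, None, None, 24]
Definition: a tree is height-balanced if, at every node, |h(left) - h(right)| <= 1 (empty subtree has height -1).
Bottom-up per-node check:
  node 2: h_left=-1, h_right=-1, diff=0 [OK], height=0
  node 8: h_left=0, h_right=-1, diff=1 [OK], height=1
  node 20: h_left=-1, h_right=-1, diff=0 [OK], height=0
  node 10: h_left=1, h_right=0, diff=1 [OK], height=2
  node 24: h_left=-1, h_right=-1, diff=0 [OK], height=0
  node 28: h_left=0, h_right=-1, diff=1 [OK], height=1
  node 45: h_left=-1, h_right=-1, diff=0 [OK], height=0
  node 43: h_left=1, h_right=0, diff=1 [OK], height=2
  node 23: h_left=2, h_right=2, diff=0 [OK], height=3
All nodes satisfy the balance condition.
Result: Balanced


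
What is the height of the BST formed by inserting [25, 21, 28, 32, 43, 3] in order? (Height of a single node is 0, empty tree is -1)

Insertion order: [25, 21, 28, 32, 43, 3]
Tree (level-order array): [25, 21, 28, 3, None, None, 32, None, None, None, 43]
Compute height bottom-up (empty subtree = -1):
  height(3) = 1 + max(-1, -1) = 0
  height(21) = 1 + max(0, -1) = 1
  height(43) = 1 + max(-1, -1) = 0
  height(32) = 1 + max(-1, 0) = 1
  height(28) = 1 + max(-1, 1) = 2
  height(25) = 1 + max(1, 2) = 3
Height = 3


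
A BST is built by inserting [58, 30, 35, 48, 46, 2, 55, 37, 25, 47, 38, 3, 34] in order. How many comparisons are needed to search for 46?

Search path for 46: 58 -> 30 -> 35 -> 48 -> 46
Found: True
Comparisons: 5


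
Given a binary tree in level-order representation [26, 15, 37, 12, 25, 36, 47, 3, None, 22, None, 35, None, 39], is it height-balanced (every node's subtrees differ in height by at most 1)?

Tree (level-order array): [26, 15, 37, 12, 25, 36, 47, 3, None, 22, None, 35, None, 39]
Definition: a tree is height-balanced if, at every node, |h(left) - h(right)| <= 1 (empty subtree has height -1).
Bottom-up per-node check:
  node 3: h_left=-1, h_right=-1, diff=0 [OK], height=0
  node 12: h_left=0, h_right=-1, diff=1 [OK], height=1
  node 22: h_left=-1, h_right=-1, diff=0 [OK], height=0
  node 25: h_left=0, h_right=-1, diff=1 [OK], height=1
  node 15: h_left=1, h_right=1, diff=0 [OK], height=2
  node 35: h_left=-1, h_right=-1, diff=0 [OK], height=0
  node 36: h_left=0, h_right=-1, diff=1 [OK], height=1
  node 39: h_left=-1, h_right=-1, diff=0 [OK], height=0
  node 47: h_left=0, h_right=-1, diff=1 [OK], height=1
  node 37: h_left=1, h_right=1, diff=0 [OK], height=2
  node 26: h_left=2, h_right=2, diff=0 [OK], height=3
All nodes satisfy the balance condition.
Result: Balanced


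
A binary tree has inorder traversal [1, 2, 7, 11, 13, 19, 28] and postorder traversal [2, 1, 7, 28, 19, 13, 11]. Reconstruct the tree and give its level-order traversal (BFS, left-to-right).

Inorder:   [1, 2, 7, 11, 13, 19, 28]
Postorder: [2, 1, 7, 28, 19, 13, 11]
Algorithm: postorder visits root last, so walk postorder right-to-left;
each value is the root of the current inorder slice — split it at that
value, recurse on the right subtree first, then the left.
Recursive splits:
  root=11; inorder splits into left=[1, 2, 7], right=[13, 19, 28]
  root=13; inorder splits into left=[], right=[19, 28]
  root=19; inorder splits into left=[], right=[28]
  root=28; inorder splits into left=[], right=[]
  root=7; inorder splits into left=[1, 2], right=[]
  root=1; inorder splits into left=[], right=[2]
  root=2; inorder splits into left=[], right=[]
Reconstructed level-order: [11, 7, 13, 1, 19, 2, 28]


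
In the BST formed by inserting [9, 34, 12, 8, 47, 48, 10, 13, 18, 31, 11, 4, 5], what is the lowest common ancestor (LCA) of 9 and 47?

Tree insertion order: [9, 34, 12, 8, 47, 48, 10, 13, 18, 31, 11, 4, 5]
Tree (level-order array): [9, 8, 34, 4, None, 12, 47, None, 5, 10, 13, None, 48, None, None, None, 11, None, 18, None, None, None, None, None, 31]
In a BST, the LCA of p=9, q=47 is the first node v on the
root-to-leaf path with p <= v <= q (go left if both < v, right if both > v).
Walk from root:
  at 9: 9 <= 9 <= 47, this is the LCA
LCA = 9


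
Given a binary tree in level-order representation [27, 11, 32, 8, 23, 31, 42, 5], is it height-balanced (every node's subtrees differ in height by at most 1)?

Tree (level-order array): [27, 11, 32, 8, 23, 31, 42, 5]
Definition: a tree is height-balanced if, at every node, |h(left) - h(right)| <= 1 (empty subtree has height -1).
Bottom-up per-node check:
  node 5: h_left=-1, h_right=-1, diff=0 [OK], height=0
  node 8: h_left=0, h_right=-1, diff=1 [OK], height=1
  node 23: h_left=-1, h_right=-1, diff=0 [OK], height=0
  node 11: h_left=1, h_right=0, diff=1 [OK], height=2
  node 31: h_left=-1, h_right=-1, diff=0 [OK], height=0
  node 42: h_left=-1, h_right=-1, diff=0 [OK], height=0
  node 32: h_left=0, h_right=0, diff=0 [OK], height=1
  node 27: h_left=2, h_right=1, diff=1 [OK], height=3
All nodes satisfy the balance condition.
Result: Balanced


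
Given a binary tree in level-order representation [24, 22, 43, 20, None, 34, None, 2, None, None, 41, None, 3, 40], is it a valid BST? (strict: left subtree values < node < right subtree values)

Level-order array: [24, 22, 43, 20, None, 34, None, 2, None, None, 41, None, 3, 40]
Validate using subtree bounds (lo, hi): at each node, require lo < value < hi,
then recurse left with hi=value and right with lo=value.
Preorder trace (stopping at first violation):
  at node 24 with bounds (-inf, +inf): OK
  at node 22 with bounds (-inf, 24): OK
  at node 20 with bounds (-inf, 22): OK
  at node 2 with bounds (-inf, 20): OK
  at node 3 with bounds (2, 20): OK
  at node 43 with bounds (24, +inf): OK
  at node 34 with bounds (24, 43): OK
  at node 41 with bounds (34, 43): OK
  at node 40 with bounds (34, 41): OK
No violation found at any node.
Result: Valid BST


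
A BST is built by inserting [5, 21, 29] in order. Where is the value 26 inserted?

Starting tree (level order): [5, None, 21, None, 29]
Insertion path: 5 -> 21 -> 29
Result: insert 26 as left child of 29
Final tree (level order): [5, None, 21, None, 29, 26]


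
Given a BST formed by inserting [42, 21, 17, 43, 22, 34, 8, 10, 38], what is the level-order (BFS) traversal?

Tree insertion order: [42, 21, 17, 43, 22, 34, 8, 10, 38]
Tree (level-order array): [42, 21, 43, 17, 22, None, None, 8, None, None, 34, None, 10, None, 38]
BFS from the root, enqueuing left then right child of each popped node:
  queue [42] -> pop 42, enqueue [21, 43], visited so far: [42]
  queue [21, 43] -> pop 21, enqueue [17, 22], visited so far: [42, 21]
  queue [43, 17, 22] -> pop 43, enqueue [none], visited so far: [42, 21, 43]
  queue [17, 22] -> pop 17, enqueue [8], visited so far: [42, 21, 43, 17]
  queue [22, 8] -> pop 22, enqueue [34], visited so far: [42, 21, 43, 17, 22]
  queue [8, 34] -> pop 8, enqueue [10], visited so far: [42, 21, 43, 17, 22, 8]
  queue [34, 10] -> pop 34, enqueue [38], visited so far: [42, 21, 43, 17, 22, 8, 34]
  queue [10, 38] -> pop 10, enqueue [none], visited so far: [42, 21, 43, 17, 22, 8, 34, 10]
  queue [38] -> pop 38, enqueue [none], visited so far: [42, 21, 43, 17, 22, 8, 34, 10, 38]
Result: [42, 21, 43, 17, 22, 8, 34, 10, 38]


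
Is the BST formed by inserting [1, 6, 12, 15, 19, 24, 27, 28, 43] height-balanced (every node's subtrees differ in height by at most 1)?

Tree (level-order array): [1, None, 6, None, 12, None, 15, None, 19, None, 24, None, 27, None, 28, None, 43]
Definition: a tree is height-balanced if, at every node, |h(left) - h(right)| <= 1 (empty subtree has height -1).
Bottom-up per-node check:
  node 43: h_left=-1, h_right=-1, diff=0 [OK], height=0
  node 28: h_left=-1, h_right=0, diff=1 [OK], height=1
  node 27: h_left=-1, h_right=1, diff=2 [FAIL (|-1-1|=2 > 1)], height=2
  node 24: h_left=-1, h_right=2, diff=3 [FAIL (|-1-2|=3 > 1)], height=3
  node 19: h_left=-1, h_right=3, diff=4 [FAIL (|-1-3|=4 > 1)], height=4
  node 15: h_left=-1, h_right=4, diff=5 [FAIL (|-1-4|=5 > 1)], height=5
  node 12: h_left=-1, h_right=5, diff=6 [FAIL (|-1-5|=6 > 1)], height=6
  node 6: h_left=-1, h_right=6, diff=7 [FAIL (|-1-6|=7 > 1)], height=7
  node 1: h_left=-1, h_right=7, diff=8 [FAIL (|-1-7|=8 > 1)], height=8
Node 27 violates the condition: |-1 - 1| = 2 > 1.
Result: Not balanced


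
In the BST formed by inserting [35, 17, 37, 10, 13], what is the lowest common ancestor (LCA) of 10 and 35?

Tree insertion order: [35, 17, 37, 10, 13]
Tree (level-order array): [35, 17, 37, 10, None, None, None, None, 13]
In a BST, the LCA of p=10, q=35 is the first node v on the
root-to-leaf path with p <= v <= q (go left if both < v, right if both > v).
Walk from root:
  at 35: 10 <= 35 <= 35, this is the LCA
LCA = 35


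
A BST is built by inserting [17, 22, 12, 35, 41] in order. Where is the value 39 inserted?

Starting tree (level order): [17, 12, 22, None, None, None, 35, None, 41]
Insertion path: 17 -> 22 -> 35 -> 41
Result: insert 39 as left child of 41
Final tree (level order): [17, 12, 22, None, None, None, 35, None, 41, 39]


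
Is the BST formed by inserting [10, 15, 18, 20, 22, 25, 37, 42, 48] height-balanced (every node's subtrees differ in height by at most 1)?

Tree (level-order array): [10, None, 15, None, 18, None, 20, None, 22, None, 25, None, 37, None, 42, None, 48]
Definition: a tree is height-balanced if, at every node, |h(left) - h(right)| <= 1 (empty subtree has height -1).
Bottom-up per-node check:
  node 48: h_left=-1, h_right=-1, diff=0 [OK], height=0
  node 42: h_left=-1, h_right=0, diff=1 [OK], height=1
  node 37: h_left=-1, h_right=1, diff=2 [FAIL (|-1-1|=2 > 1)], height=2
  node 25: h_left=-1, h_right=2, diff=3 [FAIL (|-1-2|=3 > 1)], height=3
  node 22: h_left=-1, h_right=3, diff=4 [FAIL (|-1-3|=4 > 1)], height=4
  node 20: h_left=-1, h_right=4, diff=5 [FAIL (|-1-4|=5 > 1)], height=5
  node 18: h_left=-1, h_right=5, diff=6 [FAIL (|-1-5|=6 > 1)], height=6
  node 15: h_left=-1, h_right=6, diff=7 [FAIL (|-1-6|=7 > 1)], height=7
  node 10: h_left=-1, h_right=7, diff=8 [FAIL (|-1-7|=8 > 1)], height=8
Node 37 violates the condition: |-1 - 1| = 2 > 1.
Result: Not balanced


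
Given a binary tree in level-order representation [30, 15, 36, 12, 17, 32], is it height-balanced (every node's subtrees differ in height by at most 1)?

Tree (level-order array): [30, 15, 36, 12, 17, 32]
Definition: a tree is height-balanced if, at every node, |h(left) - h(right)| <= 1 (empty subtree has height -1).
Bottom-up per-node check:
  node 12: h_left=-1, h_right=-1, diff=0 [OK], height=0
  node 17: h_left=-1, h_right=-1, diff=0 [OK], height=0
  node 15: h_left=0, h_right=0, diff=0 [OK], height=1
  node 32: h_left=-1, h_right=-1, diff=0 [OK], height=0
  node 36: h_left=0, h_right=-1, diff=1 [OK], height=1
  node 30: h_left=1, h_right=1, diff=0 [OK], height=2
All nodes satisfy the balance condition.
Result: Balanced


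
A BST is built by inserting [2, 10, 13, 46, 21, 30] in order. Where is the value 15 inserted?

Starting tree (level order): [2, None, 10, None, 13, None, 46, 21, None, None, 30]
Insertion path: 2 -> 10 -> 13 -> 46 -> 21
Result: insert 15 as left child of 21
Final tree (level order): [2, None, 10, None, 13, None, 46, 21, None, 15, 30]


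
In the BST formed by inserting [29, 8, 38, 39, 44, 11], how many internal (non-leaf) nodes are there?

Tree built from: [29, 8, 38, 39, 44, 11]
Tree (level-order array): [29, 8, 38, None, 11, None, 39, None, None, None, 44]
Rule: An internal node has at least one child.
Per-node child counts:
  node 29: 2 child(ren)
  node 8: 1 child(ren)
  node 11: 0 child(ren)
  node 38: 1 child(ren)
  node 39: 1 child(ren)
  node 44: 0 child(ren)
Matching nodes: [29, 8, 38, 39]
Count of internal (non-leaf) nodes: 4


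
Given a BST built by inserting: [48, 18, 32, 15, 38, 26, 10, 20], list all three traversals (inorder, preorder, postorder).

Tree insertion order: [48, 18, 32, 15, 38, 26, 10, 20]
Tree (level-order array): [48, 18, None, 15, 32, 10, None, 26, 38, None, None, 20]
Inorder (L, root, R): [10, 15, 18, 20, 26, 32, 38, 48]
Preorder (root, L, R): [48, 18, 15, 10, 32, 26, 20, 38]
Postorder (L, R, root): [10, 15, 20, 26, 38, 32, 18, 48]


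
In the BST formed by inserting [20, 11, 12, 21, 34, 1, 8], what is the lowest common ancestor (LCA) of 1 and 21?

Tree insertion order: [20, 11, 12, 21, 34, 1, 8]
Tree (level-order array): [20, 11, 21, 1, 12, None, 34, None, 8]
In a BST, the LCA of p=1, q=21 is the first node v on the
root-to-leaf path with p <= v <= q (go left if both < v, right if both > v).
Walk from root:
  at 20: 1 <= 20 <= 21, this is the LCA
LCA = 20


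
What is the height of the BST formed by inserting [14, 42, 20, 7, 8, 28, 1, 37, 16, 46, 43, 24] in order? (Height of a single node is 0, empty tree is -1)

Insertion order: [14, 42, 20, 7, 8, 28, 1, 37, 16, 46, 43, 24]
Tree (level-order array): [14, 7, 42, 1, 8, 20, 46, None, None, None, None, 16, 28, 43, None, None, None, 24, 37]
Compute height bottom-up (empty subtree = -1):
  height(1) = 1 + max(-1, -1) = 0
  height(8) = 1 + max(-1, -1) = 0
  height(7) = 1 + max(0, 0) = 1
  height(16) = 1 + max(-1, -1) = 0
  height(24) = 1 + max(-1, -1) = 0
  height(37) = 1 + max(-1, -1) = 0
  height(28) = 1 + max(0, 0) = 1
  height(20) = 1 + max(0, 1) = 2
  height(43) = 1 + max(-1, -1) = 0
  height(46) = 1 + max(0, -1) = 1
  height(42) = 1 + max(2, 1) = 3
  height(14) = 1 + max(1, 3) = 4
Height = 4


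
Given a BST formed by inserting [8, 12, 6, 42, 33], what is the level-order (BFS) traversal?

Tree insertion order: [8, 12, 6, 42, 33]
Tree (level-order array): [8, 6, 12, None, None, None, 42, 33]
BFS from the root, enqueuing left then right child of each popped node:
  queue [8] -> pop 8, enqueue [6, 12], visited so far: [8]
  queue [6, 12] -> pop 6, enqueue [none], visited so far: [8, 6]
  queue [12] -> pop 12, enqueue [42], visited so far: [8, 6, 12]
  queue [42] -> pop 42, enqueue [33], visited so far: [8, 6, 12, 42]
  queue [33] -> pop 33, enqueue [none], visited so far: [8, 6, 12, 42, 33]
Result: [8, 6, 12, 42, 33]


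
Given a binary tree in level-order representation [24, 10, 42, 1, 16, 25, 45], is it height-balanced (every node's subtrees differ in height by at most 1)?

Tree (level-order array): [24, 10, 42, 1, 16, 25, 45]
Definition: a tree is height-balanced if, at every node, |h(left) - h(right)| <= 1 (empty subtree has height -1).
Bottom-up per-node check:
  node 1: h_left=-1, h_right=-1, diff=0 [OK], height=0
  node 16: h_left=-1, h_right=-1, diff=0 [OK], height=0
  node 10: h_left=0, h_right=0, diff=0 [OK], height=1
  node 25: h_left=-1, h_right=-1, diff=0 [OK], height=0
  node 45: h_left=-1, h_right=-1, diff=0 [OK], height=0
  node 42: h_left=0, h_right=0, diff=0 [OK], height=1
  node 24: h_left=1, h_right=1, diff=0 [OK], height=2
All nodes satisfy the balance condition.
Result: Balanced


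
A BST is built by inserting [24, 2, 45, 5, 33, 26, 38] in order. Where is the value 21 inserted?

Starting tree (level order): [24, 2, 45, None, 5, 33, None, None, None, 26, 38]
Insertion path: 24 -> 2 -> 5
Result: insert 21 as right child of 5
Final tree (level order): [24, 2, 45, None, 5, 33, None, None, 21, 26, 38]


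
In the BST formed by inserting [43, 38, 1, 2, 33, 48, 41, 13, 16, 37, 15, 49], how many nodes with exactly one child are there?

Tree built from: [43, 38, 1, 2, 33, 48, 41, 13, 16, 37, 15, 49]
Tree (level-order array): [43, 38, 48, 1, 41, None, 49, None, 2, None, None, None, None, None, 33, 13, 37, None, 16, None, None, 15]
Rule: These are nodes with exactly 1 non-null child.
Per-node child counts:
  node 43: 2 child(ren)
  node 38: 2 child(ren)
  node 1: 1 child(ren)
  node 2: 1 child(ren)
  node 33: 2 child(ren)
  node 13: 1 child(ren)
  node 16: 1 child(ren)
  node 15: 0 child(ren)
  node 37: 0 child(ren)
  node 41: 0 child(ren)
  node 48: 1 child(ren)
  node 49: 0 child(ren)
Matching nodes: [1, 2, 13, 16, 48]
Count of nodes with exactly one child: 5


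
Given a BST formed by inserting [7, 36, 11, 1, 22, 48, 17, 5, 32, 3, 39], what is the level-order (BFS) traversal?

Tree insertion order: [7, 36, 11, 1, 22, 48, 17, 5, 32, 3, 39]
Tree (level-order array): [7, 1, 36, None, 5, 11, 48, 3, None, None, 22, 39, None, None, None, 17, 32]
BFS from the root, enqueuing left then right child of each popped node:
  queue [7] -> pop 7, enqueue [1, 36], visited so far: [7]
  queue [1, 36] -> pop 1, enqueue [5], visited so far: [7, 1]
  queue [36, 5] -> pop 36, enqueue [11, 48], visited so far: [7, 1, 36]
  queue [5, 11, 48] -> pop 5, enqueue [3], visited so far: [7, 1, 36, 5]
  queue [11, 48, 3] -> pop 11, enqueue [22], visited so far: [7, 1, 36, 5, 11]
  queue [48, 3, 22] -> pop 48, enqueue [39], visited so far: [7, 1, 36, 5, 11, 48]
  queue [3, 22, 39] -> pop 3, enqueue [none], visited so far: [7, 1, 36, 5, 11, 48, 3]
  queue [22, 39] -> pop 22, enqueue [17, 32], visited so far: [7, 1, 36, 5, 11, 48, 3, 22]
  queue [39, 17, 32] -> pop 39, enqueue [none], visited so far: [7, 1, 36, 5, 11, 48, 3, 22, 39]
  queue [17, 32] -> pop 17, enqueue [none], visited so far: [7, 1, 36, 5, 11, 48, 3, 22, 39, 17]
  queue [32] -> pop 32, enqueue [none], visited so far: [7, 1, 36, 5, 11, 48, 3, 22, 39, 17, 32]
Result: [7, 1, 36, 5, 11, 48, 3, 22, 39, 17, 32]


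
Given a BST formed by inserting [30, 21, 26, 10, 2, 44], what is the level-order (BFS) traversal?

Tree insertion order: [30, 21, 26, 10, 2, 44]
Tree (level-order array): [30, 21, 44, 10, 26, None, None, 2]
BFS from the root, enqueuing left then right child of each popped node:
  queue [30] -> pop 30, enqueue [21, 44], visited so far: [30]
  queue [21, 44] -> pop 21, enqueue [10, 26], visited so far: [30, 21]
  queue [44, 10, 26] -> pop 44, enqueue [none], visited so far: [30, 21, 44]
  queue [10, 26] -> pop 10, enqueue [2], visited so far: [30, 21, 44, 10]
  queue [26, 2] -> pop 26, enqueue [none], visited so far: [30, 21, 44, 10, 26]
  queue [2] -> pop 2, enqueue [none], visited so far: [30, 21, 44, 10, 26, 2]
Result: [30, 21, 44, 10, 26, 2]


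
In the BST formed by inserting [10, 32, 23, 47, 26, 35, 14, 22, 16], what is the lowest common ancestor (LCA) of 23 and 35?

Tree insertion order: [10, 32, 23, 47, 26, 35, 14, 22, 16]
Tree (level-order array): [10, None, 32, 23, 47, 14, 26, 35, None, None, 22, None, None, None, None, 16]
In a BST, the LCA of p=23, q=35 is the first node v on the
root-to-leaf path with p <= v <= q (go left if both < v, right if both > v).
Walk from root:
  at 10: both 23 and 35 > 10, go right
  at 32: 23 <= 32 <= 35, this is the LCA
LCA = 32


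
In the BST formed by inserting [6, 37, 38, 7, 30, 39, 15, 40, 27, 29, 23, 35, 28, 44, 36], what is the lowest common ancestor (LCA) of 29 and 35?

Tree insertion order: [6, 37, 38, 7, 30, 39, 15, 40, 27, 29, 23, 35, 28, 44, 36]
Tree (level-order array): [6, None, 37, 7, 38, None, 30, None, 39, 15, 35, None, 40, None, 27, None, 36, None, 44, 23, 29, None, None, None, None, None, None, 28]
In a BST, the LCA of p=29, q=35 is the first node v on the
root-to-leaf path with p <= v <= q (go left if both < v, right if both > v).
Walk from root:
  at 6: both 29 and 35 > 6, go right
  at 37: both 29 and 35 < 37, go left
  at 7: both 29 and 35 > 7, go right
  at 30: 29 <= 30 <= 35, this is the LCA
LCA = 30


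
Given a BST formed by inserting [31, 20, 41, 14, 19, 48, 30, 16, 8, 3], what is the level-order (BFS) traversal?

Tree insertion order: [31, 20, 41, 14, 19, 48, 30, 16, 8, 3]
Tree (level-order array): [31, 20, 41, 14, 30, None, 48, 8, 19, None, None, None, None, 3, None, 16]
BFS from the root, enqueuing left then right child of each popped node:
  queue [31] -> pop 31, enqueue [20, 41], visited so far: [31]
  queue [20, 41] -> pop 20, enqueue [14, 30], visited so far: [31, 20]
  queue [41, 14, 30] -> pop 41, enqueue [48], visited so far: [31, 20, 41]
  queue [14, 30, 48] -> pop 14, enqueue [8, 19], visited so far: [31, 20, 41, 14]
  queue [30, 48, 8, 19] -> pop 30, enqueue [none], visited so far: [31, 20, 41, 14, 30]
  queue [48, 8, 19] -> pop 48, enqueue [none], visited so far: [31, 20, 41, 14, 30, 48]
  queue [8, 19] -> pop 8, enqueue [3], visited so far: [31, 20, 41, 14, 30, 48, 8]
  queue [19, 3] -> pop 19, enqueue [16], visited so far: [31, 20, 41, 14, 30, 48, 8, 19]
  queue [3, 16] -> pop 3, enqueue [none], visited so far: [31, 20, 41, 14, 30, 48, 8, 19, 3]
  queue [16] -> pop 16, enqueue [none], visited so far: [31, 20, 41, 14, 30, 48, 8, 19, 3, 16]
Result: [31, 20, 41, 14, 30, 48, 8, 19, 3, 16]


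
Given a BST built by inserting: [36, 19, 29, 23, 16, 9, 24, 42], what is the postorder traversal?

Tree insertion order: [36, 19, 29, 23, 16, 9, 24, 42]
Tree (level-order array): [36, 19, 42, 16, 29, None, None, 9, None, 23, None, None, None, None, 24]
Postorder traversal: [9, 16, 24, 23, 29, 19, 42, 36]


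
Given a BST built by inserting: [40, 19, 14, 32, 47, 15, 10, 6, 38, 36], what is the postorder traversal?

Tree insertion order: [40, 19, 14, 32, 47, 15, 10, 6, 38, 36]
Tree (level-order array): [40, 19, 47, 14, 32, None, None, 10, 15, None, 38, 6, None, None, None, 36]
Postorder traversal: [6, 10, 15, 14, 36, 38, 32, 19, 47, 40]


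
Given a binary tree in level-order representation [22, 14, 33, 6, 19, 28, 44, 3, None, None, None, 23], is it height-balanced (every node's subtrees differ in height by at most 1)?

Tree (level-order array): [22, 14, 33, 6, 19, 28, 44, 3, None, None, None, 23]
Definition: a tree is height-balanced if, at every node, |h(left) - h(right)| <= 1 (empty subtree has height -1).
Bottom-up per-node check:
  node 3: h_left=-1, h_right=-1, diff=0 [OK], height=0
  node 6: h_left=0, h_right=-1, diff=1 [OK], height=1
  node 19: h_left=-1, h_right=-1, diff=0 [OK], height=0
  node 14: h_left=1, h_right=0, diff=1 [OK], height=2
  node 23: h_left=-1, h_right=-1, diff=0 [OK], height=0
  node 28: h_left=0, h_right=-1, diff=1 [OK], height=1
  node 44: h_left=-1, h_right=-1, diff=0 [OK], height=0
  node 33: h_left=1, h_right=0, diff=1 [OK], height=2
  node 22: h_left=2, h_right=2, diff=0 [OK], height=3
All nodes satisfy the balance condition.
Result: Balanced


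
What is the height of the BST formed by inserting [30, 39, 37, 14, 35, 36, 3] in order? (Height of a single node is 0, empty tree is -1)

Insertion order: [30, 39, 37, 14, 35, 36, 3]
Tree (level-order array): [30, 14, 39, 3, None, 37, None, None, None, 35, None, None, 36]
Compute height bottom-up (empty subtree = -1):
  height(3) = 1 + max(-1, -1) = 0
  height(14) = 1 + max(0, -1) = 1
  height(36) = 1 + max(-1, -1) = 0
  height(35) = 1 + max(-1, 0) = 1
  height(37) = 1 + max(1, -1) = 2
  height(39) = 1 + max(2, -1) = 3
  height(30) = 1 + max(1, 3) = 4
Height = 4


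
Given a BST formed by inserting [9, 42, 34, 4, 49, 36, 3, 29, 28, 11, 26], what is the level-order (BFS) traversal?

Tree insertion order: [9, 42, 34, 4, 49, 36, 3, 29, 28, 11, 26]
Tree (level-order array): [9, 4, 42, 3, None, 34, 49, None, None, 29, 36, None, None, 28, None, None, None, 11, None, None, 26]
BFS from the root, enqueuing left then right child of each popped node:
  queue [9] -> pop 9, enqueue [4, 42], visited so far: [9]
  queue [4, 42] -> pop 4, enqueue [3], visited so far: [9, 4]
  queue [42, 3] -> pop 42, enqueue [34, 49], visited so far: [9, 4, 42]
  queue [3, 34, 49] -> pop 3, enqueue [none], visited so far: [9, 4, 42, 3]
  queue [34, 49] -> pop 34, enqueue [29, 36], visited so far: [9, 4, 42, 3, 34]
  queue [49, 29, 36] -> pop 49, enqueue [none], visited so far: [9, 4, 42, 3, 34, 49]
  queue [29, 36] -> pop 29, enqueue [28], visited so far: [9, 4, 42, 3, 34, 49, 29]
  queue [36, 28] -> pop 36, enqueue [none], visited so far: [9, 4, 42, 3, 34, 49, 29, 36]
  queue [28] -> pop 28, enqueue [11], visited so far: [9, 4, 42, 3, 34, 49, 29, 36, 28]
  queue [11] -> pop 11, enqueue [26], visited so far: [9, 4, 42, 3, 34, 49, 29, 36, 28, 11]
  queue [26] -> pop 26, enqueue [none], visited so far: [9, 4, 42, 3, 34, 49, 29, 36, 28, 11, 26]
Result: [9, 4, 42, 3, 34, 49, 29, 36, 28, 11, 26]


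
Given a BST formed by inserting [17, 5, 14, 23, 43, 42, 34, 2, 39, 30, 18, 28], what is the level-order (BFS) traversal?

Tree insertion order: [17, 5, 14, 23, 43, 42, 34, 2, 39, 30, 18, 28]
Tree (level-order array): [17, 5, 23, 2, 14, 18, 43, None, None, None, None, None, None, 42, None, 34, None, 30, 39, 28]
BFS from the root, enqueuing left then right child of each popped node:
  queue [17] -> pop 17, enqueue [5, 23], visited so far: [17]
  queue [5, 23] -> pop 5, enqueue [2, 14], visited so far: [17, 5]
  queue [23, 2, 14] -> pop 23, enqueue [18, 43], visited so far: [17, 5, 23]
  queue [2, 14, 18, 43] -> pop 2, enqueue [none], visited so far: [17, 5, 23, 2]
  queue [14, 18, 43] -> pop 14, enqueue [none], visited so far: [17, 5, 23, 2, 14]
  queue [18, 43] -> pop 18, enqueue [none], visited so far: [17, 5, 23, 2, 14, 18]
  queue [43] -> pop 43, enqueue [42], visited so far: [17, 5, 23, 2, 14, 18, 43]
  queue [42] -> pop 42, enqueue [34], visited so far: [17, 5, 23, 2, 14, 18, 43, 42]
  queue [34] -> pop 34, enqueue [30, 39], visited so far: [17, 5, 23, 2, 14, 18, 43, 42, 34]
  queue [30, 39] -> pop 30, enqueue [28], visited so far: [17, 5, 23, 2, 14, 18, 43, 42, 34, 30]
  queue [39, 28] -> pop 39, enqueue [none], visited so far: [17, 5, 23, 2, 14, 18, 43, 42, 34, 30, 39]
  queue [28] -> pop 28, enqueue [none], visited so far: [17, 5, 23, 2, 14, 18, 43, 42, 34, 30, 39, 28]
Result: [17, 5, 23, 2, 14, 18, 43, 42, 34, 30, 39, 28]


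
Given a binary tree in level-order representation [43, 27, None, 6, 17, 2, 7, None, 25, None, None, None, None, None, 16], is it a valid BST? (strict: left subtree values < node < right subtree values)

Level-order array: [43, 27, None, 6, 17, 2, 7, None, 25, None, None, None, None, None, 16]
Validate using subtree bounds (lo, hi): at each node, require lo < value < hi,
then recurse left with hi=value and right with lo=value.
Preorder trace (stopping at first violation):
  at node 43 with bounds (-inf, +inf): OK
  at node 27 with bounds (-inf, 43): OK
  at node 6 with bounds (-inf, 27): OK
  at node 2 with bounds (-inf, 6): OK
  at node 7 with bounds (6, 27): OK
  at node 17 with bounds (27, 43): VIOLATION
Node 17 violates its bound: not (27 < 17 < 43).
Result: Not a valid BST


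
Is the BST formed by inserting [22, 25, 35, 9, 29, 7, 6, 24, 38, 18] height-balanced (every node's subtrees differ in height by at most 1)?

Tree (level-order array): [22, 9, 25, 7, 18, 24, 35, 6, None, None, None, None, None, 29, 38]
Definition: a tree is height-balanced if, at every node, |h(left) - h(right)| <= 1 (empty subtree has height -1).
Bottom-up per-node check:
  node 6: h_left=-1, h_right=-1, diff=0 [OK], height=0
  node 7: h_left=0, h_right=-1, diff=1 [OK], height=1
  node 18: h_left=-1, h_right=-1, diff=0 [OK], height=0
  node 9: h_left=1, h_right=0, diff=1 [OK], height=2
  node 24: h_left=-1, h_right=-1, diff=0 [OK], height=0
  node 29: h_left=-1, h_right=-1, diff=0 [OK], height=0
  node 38: h_left=-1, h_right=-1, diff=0 [OK], height=0
  node 35: h_left=0, h_right=0, diff=0 [OK], height=1
  node 25: h_left=0, h_right=1, diff=1 [OK], height=2
  node 22: h_left=2, h_right=2, diff=0 [OK], height=3
All nodes satisfy the balance condition.
Result: Balanced


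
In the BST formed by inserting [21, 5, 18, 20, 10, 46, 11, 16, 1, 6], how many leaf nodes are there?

Tree built from: [21, 5, 18, 20, 10, 46, 11, 16, 1, 6]
Tree (level-order array): [21, 5, 46, 1, 18, None, None, None, None, 10, 20, 6, 11, None, None, None, None, None, 16]
Rule: A leaf has 0 children.
Per-node child counts:
  node 21: 2 child(ren)
  node 5: 2 child(ren)
  node 1: 0 child(ren)
  node 18: 2 child(ren)
  node 10: 2 child(ren)
  node 6: 0 child(ren)
  node 11: 1 child(ren)
  node 16: 0 child(ren)
  node 20: 0 child(ren)
  node 46: 0 child(ren)
Matching nodes: [1, 6, 16, 20, 46]
Count of leaf nodes: 5


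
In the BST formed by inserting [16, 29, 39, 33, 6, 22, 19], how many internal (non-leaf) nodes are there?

Tree built from: [16, 29, 39, 33, 6, 22, 19]
Tree (level-order array): [16, 6, 29, None, None, 22, 39, 19, None, 33]
Rule: An internal node has at least one child.
Per-node child counts:
  node 16: 2 child(ren)
  node 6: 0 child(ren)
  node 29: 2 child(ren)
  node 22: 1 child(ren)
  node 19: 0 child(ren)
  node 39: 1 child(ren)
  node 33: 0 child(ren)
Matching nodes: [16, 29, 22, 39]
Count of internal (non-leaf) nodes: 4


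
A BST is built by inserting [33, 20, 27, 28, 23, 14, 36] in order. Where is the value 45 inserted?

Starting tree (level order): [33, 20, 36, 14, 27, None, None, None, None, 23, 28]
Insertion path: 33 -> 36
Result: insert 45 as right child of 36
Final tree (level order): [33, 20, 36, 14, 27, None, 45, None, None, 23, 28]
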